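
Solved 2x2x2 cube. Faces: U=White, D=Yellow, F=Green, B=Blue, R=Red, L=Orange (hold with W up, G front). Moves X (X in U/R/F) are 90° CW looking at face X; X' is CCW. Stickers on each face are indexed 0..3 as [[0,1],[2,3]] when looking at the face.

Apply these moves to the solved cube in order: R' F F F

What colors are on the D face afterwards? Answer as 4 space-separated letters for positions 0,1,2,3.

After move 1 (R'): R=RRRR U=WBWB F=GWGW D=YGYG B=YBYB
After move 2 (F): F=GGWW U=WBOO R=WRBR D=RRYG L=OYOG
After move 3 (F): F=WGWG U=WBGY R=OROR D=BWYG L=OROR
After move 4 (F): F=WWGG U=WBRR R=GRYR D=OOYG L=OBOW
Query: D face = OOYG

Answer: O O Y G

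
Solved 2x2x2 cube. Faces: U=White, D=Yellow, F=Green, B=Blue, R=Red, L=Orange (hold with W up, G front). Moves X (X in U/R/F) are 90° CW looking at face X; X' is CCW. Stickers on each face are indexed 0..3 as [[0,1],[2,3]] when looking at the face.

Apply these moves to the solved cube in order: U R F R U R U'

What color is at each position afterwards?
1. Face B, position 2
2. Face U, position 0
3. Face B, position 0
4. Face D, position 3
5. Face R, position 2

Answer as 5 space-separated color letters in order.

After move 1 (U): U=WWWW F=RRGG R=BBRR B=OOBB L=GGOO
After move 2 (R): R=RBRB U=WRWG F=RYGY D=YBYO B=WOWB
After move 3 (F): F=GRYY U=WROG R=WBGB D=RRYO L=GYOB
After move 4 (R): R=GWBB U=WROY F=GRYO D=RWYW B=GORB
After move 5 (U): U=OWYR F=GWYO R=GOBB B=GYRB L=GROB
After move 6 (R): R=BGBO U=OWYO F=GWYW D=RRYG B=RYWB
After move 7 (U'): U=WOOY F=GRYW R=GWBO B=BGWB L=RYOB
Query 1: B[2] = W
Query 2: U[0] = W
Query 3: B[0] = B
Query 4: D[3] = G
Query 5: R[2] = B

Answer: W W B G B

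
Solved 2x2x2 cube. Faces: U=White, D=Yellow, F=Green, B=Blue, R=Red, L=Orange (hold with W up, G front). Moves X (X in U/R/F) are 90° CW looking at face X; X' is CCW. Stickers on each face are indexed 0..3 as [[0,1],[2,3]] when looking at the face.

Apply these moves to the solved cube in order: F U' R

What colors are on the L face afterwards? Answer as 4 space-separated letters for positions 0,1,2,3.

After move 1 (F): F=GGGG U=WWOO R=WRWR D=RRYY L=OYOY
After move 2 (U'): U=WOWO F=OYGG R=GGWR B=WRBB L=BBOY
After move 3 (R): R=WGRG U=WYWG F=ORGY D=RBYW B=OROB
Query: L face = BBOY

Answer: B B O Y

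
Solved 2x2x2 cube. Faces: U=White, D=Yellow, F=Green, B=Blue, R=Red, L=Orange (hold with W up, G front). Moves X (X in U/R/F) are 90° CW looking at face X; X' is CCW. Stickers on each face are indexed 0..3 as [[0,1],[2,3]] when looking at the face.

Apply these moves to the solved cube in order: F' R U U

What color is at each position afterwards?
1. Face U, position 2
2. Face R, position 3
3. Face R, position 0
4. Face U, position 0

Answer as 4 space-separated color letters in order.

After move 1 (F'): F=GGGG U=WWRR R=YRYR D=OOYY L=OWOW
After move 2 (R): R=YYRR U=WGRG F=GOGY D=OBYB B=RBWB
After move 3 (U): U=RWGG F=YYGY R=RBRR B=OWWB L=GOOW
After move 4 (U): U=GRGW F=RBGY R=OWRR B=GOWB L=YYOW
Query 1: U[2] = G
Query 2: R[3] = R
Query 3: R[0] = O
Query 4: U[0] = G

Answer: G R O G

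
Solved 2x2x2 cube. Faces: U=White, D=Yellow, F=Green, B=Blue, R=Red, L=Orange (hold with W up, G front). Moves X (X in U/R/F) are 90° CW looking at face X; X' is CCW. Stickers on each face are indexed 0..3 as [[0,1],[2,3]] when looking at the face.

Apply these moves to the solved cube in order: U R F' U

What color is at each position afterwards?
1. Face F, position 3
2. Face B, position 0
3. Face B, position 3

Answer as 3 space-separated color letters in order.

Answer: G G B

Derivation:
After move 1 (U): U=WWWW F=RRGG R=BBRR B=OOBB L=GGOO
After move 2 (R): R=RBRB U=WRWG F=RYGY D=YBYO B=WOWB
After move 3 (F'): F=YYRG U=WRRR R=BBYB D=GOYO L=GGOW
After move 4 (U): U=RWRR F=BBRG R=WOYB B=GGWB L=YYOW
Query 1: F[3] = G
Query 2: B[0] = G
Query 3: B[3] = B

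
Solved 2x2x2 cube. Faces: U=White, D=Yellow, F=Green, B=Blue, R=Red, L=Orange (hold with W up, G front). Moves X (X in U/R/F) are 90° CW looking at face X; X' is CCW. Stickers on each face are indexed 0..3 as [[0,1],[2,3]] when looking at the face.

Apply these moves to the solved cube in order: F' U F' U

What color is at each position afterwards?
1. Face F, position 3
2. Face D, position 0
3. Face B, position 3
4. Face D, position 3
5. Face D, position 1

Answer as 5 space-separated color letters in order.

Answer: G G B Y W

Derivation:
After move 1 (F'): F=GGGG U=WWRR R=YRYR D=OOYY L=OWOW
After move 2 (U): U=RWRW F=YRGG R=BBYR B=OWBB L=GGOW
After move 3 (F'): F=RGYG U=RWBY R=OBOR D=GWYY L=GWOR
After move 4 (U): U=BRYW F=OBYG R=OWOR B=GWBB L=RGOR
Query 1: F[3] = G
Query 2: D[0] = G
Query 3: B[3] = B
Query 4: D[3] = Y
Query 5: D[1] = W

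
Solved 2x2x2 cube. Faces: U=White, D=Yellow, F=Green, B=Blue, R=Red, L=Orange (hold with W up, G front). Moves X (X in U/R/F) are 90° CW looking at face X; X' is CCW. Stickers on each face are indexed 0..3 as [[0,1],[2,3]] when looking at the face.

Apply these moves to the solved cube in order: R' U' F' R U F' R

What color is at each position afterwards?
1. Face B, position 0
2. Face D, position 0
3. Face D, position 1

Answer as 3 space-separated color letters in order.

Answer: R O B

Derivation:
After move 1 (R'): R=RRRR U=WBWB F=GWGW D=YGYG B=YBYB
After move 2 (U'): U=BBWW F=OOGW R=GWRR B=RRYB L=YBOO
After move 3 (F'): F=OWOG U=BBGR R=GWYR D=BOYG L=YWOW
After move 4 (R): R=YGRW U=BWGG F=OOOG D=BYYR B=RRBB
After move 5 (U): U=GBGW F=YGOG R=RRRW B=YWBB L=OOOW
After move 6 (F'): F=GGYO U=GBRR R=YRBW D=OWYR L=OWOG
After move 7 (R): R=BYWR U=GGRO F=GWYR D=OBYY B=RWBB
Query 1: B[0] = R
Query 2: D[0] = O
Query 3: D[1] = B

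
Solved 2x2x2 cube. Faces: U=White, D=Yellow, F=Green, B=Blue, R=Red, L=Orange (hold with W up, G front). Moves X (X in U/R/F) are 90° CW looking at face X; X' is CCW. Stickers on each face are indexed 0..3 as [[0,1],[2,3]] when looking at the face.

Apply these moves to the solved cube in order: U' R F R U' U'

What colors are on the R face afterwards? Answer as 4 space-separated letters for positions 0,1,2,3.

After move 1 (U'): U=WWWW F=OOGG R=GGRR B=RRBB L=BBOO
After move 2 (R): R=RGRG U=WOWG F=OYGY D=YBYR B=WRWB
After move 3 (F): F=GOYY U=WOOB R=WGGG D=RRYR L=BYOB
After move 4 (R): R=GWGG U=WOOY F=GRYR D=RWYW B=BROB
After move 5 (U'): U=OYWO F=BYYR R=GRGG B=GWOB L=BROB
After move 6 (U'): U=YOOW F=BRYR R=BYGG B=GROB L=GWOB
Query: R face = BYGG

Answer: B Y G G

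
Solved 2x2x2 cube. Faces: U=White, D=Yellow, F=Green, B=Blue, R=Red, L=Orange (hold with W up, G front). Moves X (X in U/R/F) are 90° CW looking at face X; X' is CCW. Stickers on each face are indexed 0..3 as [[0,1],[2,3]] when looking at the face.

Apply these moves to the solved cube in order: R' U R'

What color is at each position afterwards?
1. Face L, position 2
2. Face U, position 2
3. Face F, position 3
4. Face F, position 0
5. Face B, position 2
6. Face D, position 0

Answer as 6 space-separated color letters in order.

Answer: O B B R G Y

Derivation:
After move 1 (R'): R=RRRR U=WBWB F=GWGW D=YGYG B=YBYB
After move 2 (U): U=WWBB F=RRGW R=YBRR B=OOYB L=GWOO
After move 3 (R'): R=BRYR U=WYBO F=RWGB D=YRYW B=GOGB
Query 1: L[2] = O
Query 2: U[2] = B
Query 3: F[3] = B
Query 4: F[0] = R
Query 5: B[2] = G
Query 6: D[0] = Y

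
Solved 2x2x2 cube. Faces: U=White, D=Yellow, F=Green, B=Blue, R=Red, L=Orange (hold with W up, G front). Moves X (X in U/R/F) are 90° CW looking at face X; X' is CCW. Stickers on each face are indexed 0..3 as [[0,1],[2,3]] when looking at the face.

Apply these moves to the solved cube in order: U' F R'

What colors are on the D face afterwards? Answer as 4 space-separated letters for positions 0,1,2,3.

After move 1 (U'): U=WWWW F=OOGG R=GGRR B=RRBB L=BBOO
After move 2 (F): F=GOGO U=WWOB R=WGWR D=RGYY L=BYOY
After move 3 (R'): R=GRWW U=WBOR F=GWGB D=ROYO B=YRGB
Query: D face = ROYO

Answer: R O Y O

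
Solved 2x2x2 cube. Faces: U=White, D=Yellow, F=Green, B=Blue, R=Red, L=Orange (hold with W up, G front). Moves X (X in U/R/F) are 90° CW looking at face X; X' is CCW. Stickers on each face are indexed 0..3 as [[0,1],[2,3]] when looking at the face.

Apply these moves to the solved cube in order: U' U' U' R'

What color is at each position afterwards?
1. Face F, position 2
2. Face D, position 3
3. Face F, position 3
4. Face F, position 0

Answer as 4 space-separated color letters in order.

Answer: G G W R

Derivation:
After move 1 (U'): U=WWWW F=OOGG R=GGRR B=RRBB L=BBOO
After move 2 (U'): U=WWWW F=BBGG R=OORR B=GGBB L=RROO
After move 3 (U'): U=WWWW F=RRGG R=BBRR B=OOBB L=GGOO
After move 4 (R'): R=BRBR U=WBWO F=RWGW D=YRYG B=YOYB
Query 1: F[2] = G
Query 2: D[3] = G
Query 3: F[3] = W
Query 4: F[0] = R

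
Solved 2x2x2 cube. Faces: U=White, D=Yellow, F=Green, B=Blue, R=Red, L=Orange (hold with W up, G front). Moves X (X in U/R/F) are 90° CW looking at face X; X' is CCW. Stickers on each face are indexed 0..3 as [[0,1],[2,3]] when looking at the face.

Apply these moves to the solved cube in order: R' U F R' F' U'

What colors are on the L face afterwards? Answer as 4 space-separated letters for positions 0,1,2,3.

Answer: G O O O

Derivation:
After move 1 (R'): R=RRRR U=WBWB F=GWGW D=YGYG B=YBYB
After move 2 (U): U=WWBB F=RRGW R=YBRR B=OOYB L=GWOO
After move 3 (F): F=GRWR U=WWOW R=BBBR D=RYYG L=GYOG
After move 4 (R'): R=BRBB U=WYOO F=GWWW D=RRYR B=GOYB
After move 5 (F'): F=WWGW U=WYBB R=RRRB D=YGYR L=GOOO
After move 6 (U'): U=YBWB F=GOGW R=WWRB B=RRYB L=GOOO
Query: L face = GOOO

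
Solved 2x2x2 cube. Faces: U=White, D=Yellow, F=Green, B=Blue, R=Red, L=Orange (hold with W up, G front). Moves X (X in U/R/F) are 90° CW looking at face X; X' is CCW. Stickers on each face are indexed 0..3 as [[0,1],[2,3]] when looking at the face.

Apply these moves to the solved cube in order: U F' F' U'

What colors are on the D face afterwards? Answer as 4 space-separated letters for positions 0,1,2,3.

After move 1 (U): U=WWWW F=RRGG R=BBRR B=OOBB L=GGOO
After move 2 (F'): F=RGRG U=WWBR R=YBYR D=GOYY L=GWOW
After move 3 (F'): F=GGRR U=WWYY R=OBGR D=WWYY L=GROB
After move 4 (U'): U=WYWY F=GRRR R=GGGR B=OBBB L=OOOB
Query: D face = WWYY

Answer: W W Y Y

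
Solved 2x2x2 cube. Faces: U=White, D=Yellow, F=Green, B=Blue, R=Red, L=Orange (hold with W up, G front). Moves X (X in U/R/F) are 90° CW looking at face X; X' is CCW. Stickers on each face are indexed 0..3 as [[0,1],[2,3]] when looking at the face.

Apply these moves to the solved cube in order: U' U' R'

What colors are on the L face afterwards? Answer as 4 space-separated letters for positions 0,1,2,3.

Answer: R R O O

Derivation:
After move 1 (U'): U=WWWW F=OOGG R=GGRR B=RRBB L=BBOO
After move 2 (U'): U=WWWW F=BBGG R=OORR B=GGBB L=RROO
After move 3 (R'): R=OROR U=WBWG F=BWGW D=YBYG B=YGYB
Query: L face = RROO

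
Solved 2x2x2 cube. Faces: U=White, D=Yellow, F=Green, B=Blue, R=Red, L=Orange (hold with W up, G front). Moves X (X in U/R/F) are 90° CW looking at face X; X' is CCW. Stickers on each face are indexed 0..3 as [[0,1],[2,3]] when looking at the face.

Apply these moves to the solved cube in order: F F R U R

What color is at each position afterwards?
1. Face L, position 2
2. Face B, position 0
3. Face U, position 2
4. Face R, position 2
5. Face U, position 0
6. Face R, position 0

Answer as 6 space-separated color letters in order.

Answer: O G G R Y R

Derivation:
After move 1 (F): F=GGGG U=WWOO R=WRWR D=RRYY L=OYOY
After move 2 (F): F=GGGG U=WWYY R=OROR D=WWYY L=OROR
After move 3 (R): R=OORR U=WGYG F=GWGY D=WBYB B=YBWB
After move 4 (U): U=YWGG F=OOGY R=YBRR B=ORWB L=GWOR
After move 5 (R): R=RYRB U=YOGY F=OBGB D=WWYO B=GRWB
Query 1: L[2] = O
Query 2: B[0] = G
Query 3: U[2] = G
Query 4: R[2] = R
Query 5: U[0] = Y
Query 6: R[0] = R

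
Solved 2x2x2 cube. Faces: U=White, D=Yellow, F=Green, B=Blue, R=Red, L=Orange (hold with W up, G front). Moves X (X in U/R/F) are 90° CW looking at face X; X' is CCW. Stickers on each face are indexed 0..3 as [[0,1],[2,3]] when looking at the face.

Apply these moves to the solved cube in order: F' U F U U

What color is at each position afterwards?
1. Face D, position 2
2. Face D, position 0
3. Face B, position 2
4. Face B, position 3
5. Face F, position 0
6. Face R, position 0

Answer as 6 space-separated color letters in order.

Answer: Y Y B B O G

Derivation:
After move 1 (F'): F=GGGG U=WWRR R=YRYR D=OOYY L=OWOW
After move 2 (U): U=RWRW F=YRGG R=BBYR B=OWBB L=GGOW
After move 3 (F): F=GYGR U=RWWG R=RBWR D=YBYY L=GOOO
After move 4 (U): U=WRGW F=RBGR R=OWWR B=GOBB L=GYOO
After move 5 (U): U=GWWR F=OWGR R=GOWR B=GYBB L=RBOO
Query 1: D[2] = Y
Query 2: D[0] = Y
Query 3: B[2] = B
Query 4: B[3] = B
Query 5: F[0] = O
Query 6: R[0] = G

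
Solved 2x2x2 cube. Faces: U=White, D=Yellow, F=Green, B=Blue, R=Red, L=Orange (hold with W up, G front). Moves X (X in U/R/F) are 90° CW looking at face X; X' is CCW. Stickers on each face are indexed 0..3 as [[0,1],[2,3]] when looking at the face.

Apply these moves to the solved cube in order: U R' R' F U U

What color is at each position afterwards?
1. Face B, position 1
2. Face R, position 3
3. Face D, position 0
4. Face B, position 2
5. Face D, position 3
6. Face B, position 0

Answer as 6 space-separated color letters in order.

Answer: R B B R W G

Derivation:
After move 1 (U): U=WWWW F=RRGG R=BBRR B=OOBB L=GGOO
After move 2 (R'): R=BRBR U=WBWO F=RWGW D=YRYG B=YOYB
After move 3 (R'): R=RRBB U=WYWY F=RBGO D=YWYW B=GORB
After move 4 (F): F=GROB U=WYOG R=WRYB D=BRYW L=GYOW
After move 5 (U): U=OWGY F=WROB R=GOYB B=GYRB L=GROW
After move 6 (U): U=GOYW F=GOOB R=GYYB B=GRRB L=WROW
Query 1: B[1] = R
Query 2: R[3] = B
Query 3: D[0] = B
Query 4: B[2] = R
Query 5: D[3] = W
Query 6: B[0] = G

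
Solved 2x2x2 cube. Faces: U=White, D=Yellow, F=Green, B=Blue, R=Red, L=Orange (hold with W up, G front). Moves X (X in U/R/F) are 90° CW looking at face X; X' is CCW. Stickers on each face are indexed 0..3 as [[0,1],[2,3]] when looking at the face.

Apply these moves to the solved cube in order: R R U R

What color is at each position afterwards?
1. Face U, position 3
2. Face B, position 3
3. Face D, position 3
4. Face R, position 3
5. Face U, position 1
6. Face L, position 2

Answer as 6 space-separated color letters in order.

Answer: B B O B R O

Derivation:
After move 1 (R): R=RRRR U=WGWG F=GYGY D=YBYB B=WBWB
After move 2 (R): R=RRRR U=WYWY F=GBGB D=YWYW B=GBGB
After move 3 (U): U=WWYY F=RRGB R=GBRR B=OOGB L=GBOO
After move 4 (R): R=RGRB U=WRYB F=RWGW D=YGYO B=YOWB
Query 1: U[3] = B
Query 2: B[3] = B
Query 3: D[3] = O
Query 4: R[3] = B
Query 5: U[1] = R
Query 6: L[2] = O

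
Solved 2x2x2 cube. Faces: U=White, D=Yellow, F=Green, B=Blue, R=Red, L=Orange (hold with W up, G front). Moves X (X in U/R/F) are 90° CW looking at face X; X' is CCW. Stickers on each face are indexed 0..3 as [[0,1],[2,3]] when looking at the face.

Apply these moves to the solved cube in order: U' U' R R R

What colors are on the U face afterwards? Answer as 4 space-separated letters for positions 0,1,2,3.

Answer: W B W G

Derivation:
After move 1 (U'): U=WWWW F=OOGG R=GGRR B=RRBB L=BBOO
After move 2 (U'): U=WWWW F=BBGG R=OORR B=GGBB L=RROO
After move 3 (R): R=RORO U=WBWG F=BYGY D=YBYG B=WGWB
After move 4 (R): R=RROO U=WYWY F=BBGG D=YWYW B=GGBB
After move 5 (R): R=OROR U=WBWG F=BWGW D=YBYG B=YGYB
Query: U face = WBWG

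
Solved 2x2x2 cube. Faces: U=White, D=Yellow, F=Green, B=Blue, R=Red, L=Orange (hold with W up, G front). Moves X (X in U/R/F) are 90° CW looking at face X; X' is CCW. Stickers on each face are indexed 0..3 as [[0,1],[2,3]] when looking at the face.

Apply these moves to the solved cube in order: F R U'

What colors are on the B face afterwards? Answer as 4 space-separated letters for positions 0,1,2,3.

Answer: W W W B

Derivation:
After move 1 (F): F=GGGG U=WWOO R=WRWR D=RRYY L=OYOY
After move 2 (R): R=WWRR U=WGOG F=GRGY D=RBYB B=OBWB
After move 3 (U'): U=GGWO F=OYGY R=GRRR B=WWWB L=OBOY
Query: B face = WWWB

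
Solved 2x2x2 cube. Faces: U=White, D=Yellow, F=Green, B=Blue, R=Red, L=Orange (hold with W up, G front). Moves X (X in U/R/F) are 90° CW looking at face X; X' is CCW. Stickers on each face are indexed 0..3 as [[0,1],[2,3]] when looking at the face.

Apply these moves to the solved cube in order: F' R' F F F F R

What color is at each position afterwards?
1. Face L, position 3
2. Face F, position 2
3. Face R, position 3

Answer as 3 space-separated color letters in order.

Answer: W G R

Derivation:
After move 1 (F'): F=GGGG U=WWRR R=YRYR D=OOYY L=OWOW
After move 2 (R'): R=RRYY U=WBRB F=GWGR D=OGYG B=YBOB
After move 3 (F): F=GGRW U=WBWW R=RRBY D=YRYG L=OOOG
After move 4 (F): F=RGWG U=WBGO R=WRWY D=BRYG L=OYOR
After move 5 (F): F=WRGG U=WBRY R=GROY D=WWYG L=OBOR
After move 6 (F): F=GWGR U=WBRB R=RRYY D=OGYG L=OWOW
After move 7 (R): R=YRYR U=WWRR F=GGGG D=OOYY B=BBBB
Query 1: L[3] = W
Query 2: F[2] = G
Query 3: R[3] = R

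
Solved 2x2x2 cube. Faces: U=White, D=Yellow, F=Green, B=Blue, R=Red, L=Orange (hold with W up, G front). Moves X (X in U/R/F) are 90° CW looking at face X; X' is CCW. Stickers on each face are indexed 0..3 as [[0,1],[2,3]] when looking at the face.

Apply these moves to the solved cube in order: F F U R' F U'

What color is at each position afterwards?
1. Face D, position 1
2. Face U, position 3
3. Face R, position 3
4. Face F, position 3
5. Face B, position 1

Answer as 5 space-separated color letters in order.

After move 1 (F): F=GGGG U=WWOO R=WRWR D=RRYY L=OYOY
After move 2 (F): F=GGGG U=WWYY R=OROR D=WWYY L=OROR
After move 3 (U): U=YWYW F=ORGG R=BBOR B=ORBB L=GGOR
After move 4 (R'): R=BRBO U=YBYO F=OWGW D=WRYG B=YRWB
After move 5 (F): F=GOWW U=YBRG R=YROO D=BBYG L=GWOR
After move 6 (U'): U=BGYR F=GWWW R=GOOO B=YRWB L=YROR
Query 1: D[1] = B
Query 2: U[3] = R
Query 3: R[3] = O
Query 4: F[3] = W
Query 5: B[1] = R

Answer: B R O W R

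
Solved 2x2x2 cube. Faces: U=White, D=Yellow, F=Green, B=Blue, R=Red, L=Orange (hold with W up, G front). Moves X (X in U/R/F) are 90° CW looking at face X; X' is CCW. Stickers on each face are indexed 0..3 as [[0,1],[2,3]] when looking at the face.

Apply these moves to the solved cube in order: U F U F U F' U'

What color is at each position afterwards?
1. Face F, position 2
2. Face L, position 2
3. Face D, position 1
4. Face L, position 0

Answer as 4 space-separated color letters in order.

After move 1 (U): U=WWWW F=RRGG R=BBRR B=OOBB L=GGOO
After move 2 (F): F=GRGR U=WWOG R=WBWR D=RBYY L=GYOY
After move 3 (U): U=OWGW F=WBGR R=OOWR B=GYBB L=GROY
After move 4 (F): F=GWRB U=OWYR R=GOWR D=WOYY L=GROB
After move 5 (U): U=YORW F=GORB R=GYWR B=GRBB L=GWOB
After move 6 (F'): F=OBGR U=YOGW R=OYWR D=WBYY L=GWOR
After move 7 (U'): U=OWYG F=GWGR R=OBWR B=OYBB L=GROR
Query 1: F[2] = G
Query 2: L[2] = O
Query 3: D[1] = B
Query 4: L[0] = G

Answer: G O B G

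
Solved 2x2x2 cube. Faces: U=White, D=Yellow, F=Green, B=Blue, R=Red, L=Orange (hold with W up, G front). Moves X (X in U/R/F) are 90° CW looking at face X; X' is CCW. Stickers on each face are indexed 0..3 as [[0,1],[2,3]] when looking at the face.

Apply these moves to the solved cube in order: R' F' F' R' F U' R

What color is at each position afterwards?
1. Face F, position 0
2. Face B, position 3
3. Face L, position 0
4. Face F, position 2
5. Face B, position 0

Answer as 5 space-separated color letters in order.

Answer: O B G Y R

Derivation:
After move 1 (R'): R=RRRR U=WBWB F=GWGW D=YGYG B=YBYB
After move 2 (F'): F=WWGG U=WBRR R=GRYR D=OOYG L=OBOW
After move 3 (F'): F=WGWG U=WBGY R=OROR D=BWYG L=OROR
After move 4 (R'): R=RROO U=WYGY F=WBWY D=BGYG B=GBWB
After move 5 (F): F=WWYB U=WYRR R=GRYO D=ORYG L=OBOG
After move 6 (U'): U=YRWR F=OBYB R=WWYO B=GRWB L=GBOG
After move 7 (R): R=YWOW U=YBWB F=ORYG D=OWYG B=RRRB
Query 1: F[0] = O
Query 2: B[3] = B
Query 3: L[0] = G
Query 4: F[2] = Y
Query 5: B[0] = R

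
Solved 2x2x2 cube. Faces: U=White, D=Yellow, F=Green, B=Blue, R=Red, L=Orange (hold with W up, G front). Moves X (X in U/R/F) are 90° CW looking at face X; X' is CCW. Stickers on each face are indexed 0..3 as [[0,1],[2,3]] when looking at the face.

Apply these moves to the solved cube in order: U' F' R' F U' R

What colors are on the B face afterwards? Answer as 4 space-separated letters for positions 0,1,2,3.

After move 1 (U'): U=WWWW F=OOGG R=GGRR B=RRBB L=BBOO
After move 2 (F'): F=OGOG U=WWGR R=YGYR D=BOYY L=BWOW
After move 3 (R'): R=GRYY U=WBGR F=OWOR D=BGYG B=YROB
After move 4 (F): F=OORW U=WBWW R=GRRY D=YGYG L=BBOG
After move 5 (U'): U=BWWW F=BBRW R=OORY B=GROB L=YROG
After move 6 (R): R=ROYO U=BBWW F=BGRG D=YOYG B=WRWB
Query: B face = WRWB

Answer: W R W B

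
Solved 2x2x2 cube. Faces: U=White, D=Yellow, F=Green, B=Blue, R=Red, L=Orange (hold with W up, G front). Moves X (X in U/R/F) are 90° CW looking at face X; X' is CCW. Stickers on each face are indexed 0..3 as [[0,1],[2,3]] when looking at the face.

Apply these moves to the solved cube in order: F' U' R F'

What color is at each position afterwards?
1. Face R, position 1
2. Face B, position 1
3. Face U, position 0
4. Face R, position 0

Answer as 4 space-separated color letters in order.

After move 1 (F'): F=GGGG U=WWRR R=YRYR D=OOYY L=OWOW
After move 2 (U'): U=WRWR F=OWGG R=GGYR B=YRBB L=BBOW
After move 3 (R): R=YGRG U=WWWG F=OOGY D=OBYY B=RRRB
After move 4 (F'): F=OYOG U=WWYR R=BGOG D=BWYY L=BGOW
Query 1: R[1] = G
Query 2: B[1] = R
Query 3: U[0] = W
Query 4: R[0] = B

Answer: G R W B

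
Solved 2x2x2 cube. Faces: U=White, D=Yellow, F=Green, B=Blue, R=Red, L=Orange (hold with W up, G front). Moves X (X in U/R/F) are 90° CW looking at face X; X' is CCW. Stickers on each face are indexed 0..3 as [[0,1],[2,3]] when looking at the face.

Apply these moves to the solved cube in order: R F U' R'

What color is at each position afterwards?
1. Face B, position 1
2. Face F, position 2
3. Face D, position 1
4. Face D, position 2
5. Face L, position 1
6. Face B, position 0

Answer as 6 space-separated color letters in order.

After move 1 (R): R=RRRR U=WGWG F=GYGY D=YBYB B=WBWB
After move 2 (F): F=GGYY U=WGOO R=WRGR D=RRYB L=OYOB
After move 3 (U'): U=GOWO F=OYYY R=GGGR B=WRWB L=WBOB
After move 4 (R'): R=GRGG U=GWWW F=OOYO D=RYYY B=BRRB
Query 1: B[1] = R
Query 2: F[2] = Y
Query 3: D[1] = Y
Query 4: D[2] = Y
Query 5: L[1] = B
Query 6: B[0] = B

Answer: R Y Y Y B B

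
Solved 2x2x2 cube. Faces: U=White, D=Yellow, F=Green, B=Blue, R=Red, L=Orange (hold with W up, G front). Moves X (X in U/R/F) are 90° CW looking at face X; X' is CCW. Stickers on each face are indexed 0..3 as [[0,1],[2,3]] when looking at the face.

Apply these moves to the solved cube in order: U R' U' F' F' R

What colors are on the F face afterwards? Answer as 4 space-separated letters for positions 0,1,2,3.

After move 1 (U): U=WWWW F=RRGG R=BBRR B=OOBB L=GGOO
After move 2 (R'): R=BRBR U=WBWO F=RWGW D=YRYG B=YOYB
After move 3 (U'): U=BOWW F=GGGW R=RWBR B=BRYB L=YOOO
After move 4 (F'): F=GWGG U=BORB R=RWYR D=OOYG L=YWOW
After move 5 (F'): F=WGGG U=BORY R=OWOR D=WWYG L=YBOR
After move 6 (R): R=OORW U=BGRG F=WWGG D=WYYB B=YROB
Query: F face = WWGG

Answer: W W G G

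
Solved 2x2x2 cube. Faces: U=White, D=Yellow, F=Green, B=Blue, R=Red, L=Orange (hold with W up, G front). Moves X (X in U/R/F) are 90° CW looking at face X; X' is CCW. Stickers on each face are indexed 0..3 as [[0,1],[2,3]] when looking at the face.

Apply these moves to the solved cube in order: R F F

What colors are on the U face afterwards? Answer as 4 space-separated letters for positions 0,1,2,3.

Answer: W G B Y

Derivation:
After move 1 (R): R=RRRR U=WGWG F=GYGY D=YBYB B=WBWB
After move 2 (F): F=GGYY U=WGOO R=WRGR D=RRYB L=OYOB
After move 3 (F): F=YGYG U=WGBY R=OROR D=GWYB L=OROR
Query: U face = WGBY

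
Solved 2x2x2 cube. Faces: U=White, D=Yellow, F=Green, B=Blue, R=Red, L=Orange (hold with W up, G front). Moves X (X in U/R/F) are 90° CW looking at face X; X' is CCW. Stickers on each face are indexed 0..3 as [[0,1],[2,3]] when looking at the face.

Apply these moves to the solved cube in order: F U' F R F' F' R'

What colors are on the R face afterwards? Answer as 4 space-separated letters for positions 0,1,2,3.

Answer: W G R R

Derivation:
After move 1 (F): F=GGGG U=WWOO R=WRWR D=RRYY L=OYOY
After move 2 (U'): U=WOWO F=OYGG R=GGWR B=WRBB L=BBOY
After move 3 (F): F=GOGY U=WOYB R=WGOR D=WGYY L=BROR
After move 4 (R): R=OWRG U=WOYY F=GGGY D=WBYW B=BROB
After move 5 (F'): F=GYGG U=WOOR R=BWWG D=RRYW L=BYOY
After move 6 (F'): F=YGGG U=WOBW R=RWRG D=YYYW L=BROO
After move 7 (R'): R=WGRR U=WOBB F=YOGW D=YGYG B=WRYB
Query: R face = WGRR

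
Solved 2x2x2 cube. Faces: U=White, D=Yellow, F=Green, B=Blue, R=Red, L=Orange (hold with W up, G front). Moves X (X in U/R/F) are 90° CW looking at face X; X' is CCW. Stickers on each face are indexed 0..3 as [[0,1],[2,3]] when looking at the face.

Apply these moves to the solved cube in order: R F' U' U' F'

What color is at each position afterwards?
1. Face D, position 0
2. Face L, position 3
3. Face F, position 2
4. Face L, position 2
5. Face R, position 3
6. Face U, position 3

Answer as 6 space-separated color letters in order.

After move 1 (R): R=RRRR U=WGWG F=GYGY D=YBYB B=WBWB
After move 2 (F'): F=YYGG U=WGRR R=BRYR D=OOYB L=OGOW
After move 3 (U'): U=GRWR F=OGGG R=YYYR B=BRWB L=WBOW
After move 4 (U'): U=RRGW F=WBGG R=OGYR B=YYWB L=BROW
After move 5 (F'): F=BGWG U=RROY R=OGOR D=RWYB L=BWOG
Query 1: D[0] = R
Query 2: L[3] = G
Query 3: F[2] = W
Query 4: L[2] = O
Query 5: R[3] = R
Query 6: U[3] = Y

Answer: R G W O R Y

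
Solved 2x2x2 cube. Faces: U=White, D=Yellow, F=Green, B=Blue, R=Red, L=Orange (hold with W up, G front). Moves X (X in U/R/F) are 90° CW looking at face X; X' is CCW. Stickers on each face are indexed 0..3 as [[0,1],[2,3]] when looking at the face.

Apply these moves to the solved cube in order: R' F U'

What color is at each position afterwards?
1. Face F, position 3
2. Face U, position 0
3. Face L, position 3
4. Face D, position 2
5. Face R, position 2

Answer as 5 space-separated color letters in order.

After move 1 (R'): R=RRRR U=WBWB F=GWGW D=YGYG B=YBYB
After move 2 (F): F=GGWW U=WBOO R=WRBR D=RRYG L=OYOG
After move 3 (U'): U=BOWO F=OYWW R=GGBR B=WRYB L=YBOG
Query 1: F[3] = W
Query 2: U[0] = B
Query 3: L[3] = G
Query 4: D[2] = Y
Query 5: R[2] = B

Answer: W B G Y B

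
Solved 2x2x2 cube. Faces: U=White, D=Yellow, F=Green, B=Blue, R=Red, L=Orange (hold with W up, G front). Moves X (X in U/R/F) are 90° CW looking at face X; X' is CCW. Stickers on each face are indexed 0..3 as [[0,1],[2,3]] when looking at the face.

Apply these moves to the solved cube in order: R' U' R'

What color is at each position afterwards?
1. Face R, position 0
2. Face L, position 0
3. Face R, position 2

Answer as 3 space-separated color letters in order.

Answer: W Y G

Derivation:
After move 1 (R'): R=RRRR U=WBWB F=GWGW D=YGYG B=YBYB
After move 2 (U'): U=BBWW F=OOGW R=GWRR B=RRYB L=YBOO
After move 3 (R'): R=WRGR U=BYWR F=OBGW D=YOYW B=GRGB
Query 1: R[0] = W
Query 2: L[0] = Y
Query 3: R[2] = G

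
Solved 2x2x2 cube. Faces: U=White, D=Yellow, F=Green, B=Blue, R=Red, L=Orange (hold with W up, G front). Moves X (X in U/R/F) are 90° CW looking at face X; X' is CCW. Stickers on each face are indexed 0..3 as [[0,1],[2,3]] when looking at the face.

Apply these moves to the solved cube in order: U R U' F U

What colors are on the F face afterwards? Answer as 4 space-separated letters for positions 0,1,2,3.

After move 1 (U): U=WWWW F=RRGG R=BBRR B=OOBB L=GGOO
After move 2 (R): R=RBRB U=WRWG F=RYGY D=YBYO B=WOWB
After move 3 (U'): U=RGWW F=GGGY R=RYRB B=RBWB L=WOOO
After move 4 (F): F=GGYG U=RGOO R=WYWB D=RRYO L=WYOB
After move 5 (U): U=OROG F=WYYG R=RBWB B=WYWB L=GGOB
Query: F face = WYYG

Answer: W Y Y G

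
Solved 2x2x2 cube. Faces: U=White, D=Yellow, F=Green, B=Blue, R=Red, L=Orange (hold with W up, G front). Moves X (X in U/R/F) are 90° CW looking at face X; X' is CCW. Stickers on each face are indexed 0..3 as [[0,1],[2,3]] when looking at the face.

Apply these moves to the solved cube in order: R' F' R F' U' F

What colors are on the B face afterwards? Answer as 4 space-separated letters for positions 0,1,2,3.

After move 1 (R'): R=RRRR U=WBWB F=GWGW D=YGYG B=YBYB
After move 2 (F'): F=WWGG U=WBRR R=GRYR D=OOYG L=OBOW
After move 3 (R): R=YGRR U=WWRG F=WOGG D=OYYY B=RBBB
After move 4 (F'): F=OGWG U=WWYR R=YGOR D=BWYY L=OGOR
After move 5 (U'): U=WRWY F=OGWG R=OGOR B=YGBB L=RBOR
After move 6 (F): F=WOGG U=WRRB R=WGYR D=OOYY L=RBOW
Query: B face = YGBB

Answer: Y G B B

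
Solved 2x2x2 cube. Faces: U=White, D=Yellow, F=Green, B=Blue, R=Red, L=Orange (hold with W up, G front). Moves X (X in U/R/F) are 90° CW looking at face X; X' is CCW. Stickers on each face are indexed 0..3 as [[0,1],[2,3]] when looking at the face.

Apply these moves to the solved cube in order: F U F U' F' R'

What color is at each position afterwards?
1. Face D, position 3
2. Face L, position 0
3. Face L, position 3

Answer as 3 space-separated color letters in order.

Answer: G O O

Derivation:
After move 1 (F): F=GGGG U=WWOO R=WRWR D=RRYY L=OYOY
After move 2 (U): U=OWOW F=WRGG R=BBWR B=OYBB L=GGOY
After move 3 (F): F=GWGR U=OWYG R=OBWR D=WBYY L=GROR
After move 4 (U'): U=WGOY F=GRGR R=GWWR B=OBBB L=OYOR
After move 5 (F'): F=RRGG U=WGGW R=BWWR D=YRYY L=OYOO
After move 6 (R'): R=WRBW U=WBGO F=RGGW D=YRYG B=YBRB
Query 1: D[3] = G
Query 2: L[0] = O
Query 3: L[3] = O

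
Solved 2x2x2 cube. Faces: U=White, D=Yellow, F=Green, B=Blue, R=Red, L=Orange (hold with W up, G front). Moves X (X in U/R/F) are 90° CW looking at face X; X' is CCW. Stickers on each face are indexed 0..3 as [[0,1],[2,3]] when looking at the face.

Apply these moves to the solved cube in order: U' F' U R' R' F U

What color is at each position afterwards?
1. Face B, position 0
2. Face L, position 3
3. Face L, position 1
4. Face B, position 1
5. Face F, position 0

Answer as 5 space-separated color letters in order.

After move 1 (U'): U=WWWW F=OOGG R=GGRR B=RRBB L=BBOO
After move 2 (F'): F=OGOG U=WWGR R=YGYR D=BOYY L=BWOW
After move 3 (U): U=GWRW F=YGOG R=RRYR B=BWBB L=OGOW
After move 4 (R'): R=RRRY U=GBRB F=YWOW D=BGYG B=YWOB
After move 5 (R'): R=RYRR U=GORY F=YBOB D=BWYW B=GWGB
After move 6 (F): F=OYBB U=GOWG R=RYYR D=RRYW L=OBOW
After move 7 (U): U=WGGO F=RYBB R=GWYR B=OBGB L=OYOW
Query 1: B[0] = O
Query 2: L[3] = W
Query 3: L[1] = Y
Query 4: B[1] = B
Query 5: F[0] = R

Answer: O W Y B R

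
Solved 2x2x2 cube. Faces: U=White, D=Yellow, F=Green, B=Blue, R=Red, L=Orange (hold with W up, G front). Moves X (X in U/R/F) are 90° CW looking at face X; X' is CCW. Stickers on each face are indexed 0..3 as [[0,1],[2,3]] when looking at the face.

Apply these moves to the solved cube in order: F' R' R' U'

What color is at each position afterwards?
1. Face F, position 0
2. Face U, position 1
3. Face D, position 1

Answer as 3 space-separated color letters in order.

After move 1 (F'): F=GGGG U=WWRR R=YRYR D=OOYY L=OWOW
After move 2 (R'): R=RRYY U=WBRB F=GWGR D=OGYG B=YBOB
After move 3 (R'): R=RYRY U=WORY F=GBGB D=OWYR B=GBGB
After move 4 (U'): U=OYWR F=OWGB R=GBRY B=RYGB L=GBOW
Query 1: F[0] = O
Query 2: U[1] = Y
Query 3: D[1] = W

Answer: O Y W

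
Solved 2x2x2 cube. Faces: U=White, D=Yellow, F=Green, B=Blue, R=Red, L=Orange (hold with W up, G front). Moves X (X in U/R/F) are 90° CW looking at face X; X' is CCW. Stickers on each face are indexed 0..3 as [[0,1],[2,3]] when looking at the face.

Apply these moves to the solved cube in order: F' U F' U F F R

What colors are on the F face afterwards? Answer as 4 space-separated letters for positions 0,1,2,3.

After move 1 (F'): F=GGGG U=WWRR R=YRYR D=OOYY L=OWOW
After move 2 (U): U=RWRW F=YRGG R=BBYR B=OWBB L=GGOW
After move 3 (F'): F=RGYG U=RWBY R=OBOR D=GWYY L=GWOR
After move 4 (U): U=BRYW F=OBYG R=OWOR B=GWBB L=RGOR
After move 5 (F): F=YOGB U=BRRG R=YWWR D=OOYY L=RGOW
After move 6 (F): F=GYBO U=BRWG R=RWGR D=WYYY L=ROOO
After move 7 (R): R=GRRW U=BYWO F=GYBY D=WBYG B=GWRB
Query: F face = GYBY

Answer: G Y B Y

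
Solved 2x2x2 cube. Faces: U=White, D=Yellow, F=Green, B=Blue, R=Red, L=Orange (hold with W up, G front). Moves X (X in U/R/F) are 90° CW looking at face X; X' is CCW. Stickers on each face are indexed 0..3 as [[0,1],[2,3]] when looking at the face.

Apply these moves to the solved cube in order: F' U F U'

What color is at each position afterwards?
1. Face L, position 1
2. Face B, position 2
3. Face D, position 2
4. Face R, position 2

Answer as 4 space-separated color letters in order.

After move 1 (F'): F=GGGG U=WWRR R=YRYR D=OOYY L=OWOW
After move 2 (U): U=RWRW F=YRGG R=BBYR B=OWBB L=GGOW
After move 3 (F): F=GYGR U=RWWG R=RBWR D=YBYY L=GOOO
After move 4 (U'): U=WGRW F=GOGR R=GYWR B=RBBB L=OWOO
Query 1: L[1] = W
Query 2: B[2] = B
Query 3: D[2] = Y
Query 4: R[2] = W

Answer: W B Y W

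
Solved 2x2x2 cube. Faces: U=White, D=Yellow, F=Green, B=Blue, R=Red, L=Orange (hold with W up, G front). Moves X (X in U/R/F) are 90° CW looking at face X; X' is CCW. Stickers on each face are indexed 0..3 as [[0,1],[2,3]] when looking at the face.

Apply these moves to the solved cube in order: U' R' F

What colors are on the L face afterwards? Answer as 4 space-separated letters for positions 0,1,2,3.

After move 1 (U'): U=WWWW F=OOGG R=GGRR B=RRBB L=BBOO
After move 2 (R'): R=GRGR U=WBWR F=OWGW D=YOYG B=YRYB
After move 3 (F): F=GOWW U=WBOB R=WRRR D=GGYG L=BYOO
Query: L face = BYOO

Answer: B Y O O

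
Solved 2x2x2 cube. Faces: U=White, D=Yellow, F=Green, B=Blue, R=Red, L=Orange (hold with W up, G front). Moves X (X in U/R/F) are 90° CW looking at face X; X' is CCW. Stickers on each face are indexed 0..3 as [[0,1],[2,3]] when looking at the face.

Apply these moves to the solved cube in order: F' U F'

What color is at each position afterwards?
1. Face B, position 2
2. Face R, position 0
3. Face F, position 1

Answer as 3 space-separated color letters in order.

Answer: B O G

Derivation:
After move 1 (F'): F=GGGG U=WWRR R=YRYR D=OOYY L=OWOW
After move 2 (U): U=RWRW F=YRGG R=BBYR B=OWBB L=GGOW
After move 3 (F'): F=RGYG U=RWBY R=OBOR D=GWYY L=GWOR
Query 1: B[2] = B
Query 2: R[0] = O
Query 3: F[1] = G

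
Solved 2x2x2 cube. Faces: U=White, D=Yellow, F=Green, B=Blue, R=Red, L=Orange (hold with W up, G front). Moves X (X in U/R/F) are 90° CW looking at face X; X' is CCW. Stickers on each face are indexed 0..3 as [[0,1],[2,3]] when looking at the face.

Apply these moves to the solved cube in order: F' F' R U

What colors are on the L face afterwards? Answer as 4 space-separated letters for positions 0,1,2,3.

Answer: G W O R

Derivation:
After move 1 (F'): F=GGGG U=WWRR R=YRYR D=OOYY L=OWOW
After move 2 (F'): F=GGGG U=WWYY R=OROR D=WWYY L=OROR
After move 3 (R): R=OORR U=WGYG F=GWGY D=WBYB B=YBWB
After move 4 (U): U=YWGG F=OOGY R=YBRR B=ORWB L=GWOR
Query: L face = GWOR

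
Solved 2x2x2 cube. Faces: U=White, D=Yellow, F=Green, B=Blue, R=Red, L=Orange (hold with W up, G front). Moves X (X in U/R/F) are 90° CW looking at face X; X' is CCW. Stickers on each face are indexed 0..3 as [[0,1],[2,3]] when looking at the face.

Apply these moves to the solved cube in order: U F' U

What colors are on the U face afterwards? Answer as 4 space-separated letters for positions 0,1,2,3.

Answer: B W R W

Derivation:
After move 1 (U): U=WWWW F=RRGG R=BBRR B=OOBB L=GGOO
After move 2 (F'): F=RGRG U=WWBR R=YBYR D=GOYY L=GWOW
After move 3 (U): U=BWRW F=YBRG R=OOYR B=GWBB L=RGOW
Query: U face = BWRW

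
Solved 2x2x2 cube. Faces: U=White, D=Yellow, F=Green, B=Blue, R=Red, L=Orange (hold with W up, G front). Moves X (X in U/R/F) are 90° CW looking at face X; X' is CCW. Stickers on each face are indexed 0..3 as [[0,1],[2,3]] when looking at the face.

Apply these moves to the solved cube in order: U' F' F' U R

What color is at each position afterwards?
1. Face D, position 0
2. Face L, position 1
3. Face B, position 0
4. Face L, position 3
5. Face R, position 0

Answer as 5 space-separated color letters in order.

After move 1 (U'): U=WWWW F=OOGG R=GGRR B=RRBB L=BBOO
After move 2 (F'): F=OGOG U=WWGR R=YGYR D=BOYY L=BWOW
After move 3 (F'): F=GGOO U=WWYY R=OGBR D=WWYY L=BROG
After move 4 (U): U=YWYW F=OGOO R=RRBR B=BRBB L=GGOG
After move 5 (R): R=BRRR U=YGYO F=OWOY D=WBYB B=WRWB
Query 1: D[0] = W
Query 2: L[1] = G
Query 3: B[0] = W
Query 4: L[3] = G
Query 5: R[0] = B

Answer: W G W G B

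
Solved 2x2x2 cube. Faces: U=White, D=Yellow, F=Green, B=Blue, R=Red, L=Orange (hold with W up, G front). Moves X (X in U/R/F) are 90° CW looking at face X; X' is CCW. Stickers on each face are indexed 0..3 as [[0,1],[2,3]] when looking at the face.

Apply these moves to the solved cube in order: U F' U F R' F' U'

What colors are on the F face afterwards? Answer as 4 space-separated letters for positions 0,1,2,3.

After move 1 (U): U=WWWW F=RRGG R=BBRR B=OOBB L=GGOO
After move 2 (F'): F=RGRG U=WWBR R=YBYR D=GOYY L=GWOW
After move 3 (U): U=BWRW F=YBRG R=OOYR B=GWBB L=RGOW
After move 4 (F): F=RYGB U=BWWG R=ROWR D=YOYY L=RGOO
After move 5 (R'): R=ORRW U=BBWG F=RWGG D=YYYB B=YWOB
After move 6 (F'): F=WGRG U=BBOR R=YRYW D=GOYB L=RGOW
After move 7 (U'): U=BRBO F=RGRG R=WGYW B=YROB L=YWOW
Query: F face = RGRG

Answer: R G R G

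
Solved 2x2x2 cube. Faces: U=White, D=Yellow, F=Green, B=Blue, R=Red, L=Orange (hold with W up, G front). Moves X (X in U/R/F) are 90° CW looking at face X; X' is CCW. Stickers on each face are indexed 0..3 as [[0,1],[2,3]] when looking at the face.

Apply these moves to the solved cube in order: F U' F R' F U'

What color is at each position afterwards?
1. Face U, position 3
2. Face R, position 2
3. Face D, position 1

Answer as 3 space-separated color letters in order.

After move 1 (F): F=GGGG U=WWOO R=WRWR D=RRYY L=OYOY
After move 2 (U'): U=WOWO F=OYGG R=GGWR B=WRBB L=BBOY
After move 3 (F): F=GOGY U=WOYB R=WGOR D=WGYY L=BROR
After move 4 (R'): R=GRWO U=WBYW F=GOGB D=WOYY B=YRGB
After move 5 (F): F=GGBO U=WBRR R=YRWO D=WGYY L=BWOO
After move 6 (U'): U=BRWR F=BWBO R=GGWO B=YRGB L=YROO
Query 1: U[3] = R
Query 2: R[2] = W
Query 3: D[1] = G

Answer: R W G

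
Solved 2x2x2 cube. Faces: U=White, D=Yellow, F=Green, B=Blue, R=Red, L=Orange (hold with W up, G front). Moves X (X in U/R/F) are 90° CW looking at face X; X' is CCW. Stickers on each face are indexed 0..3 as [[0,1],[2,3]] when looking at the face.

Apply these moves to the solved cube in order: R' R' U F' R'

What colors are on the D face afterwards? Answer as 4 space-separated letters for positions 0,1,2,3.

Answer: B B Y G

Derivation:
After move 1 (R'): R=RRRR U=WBWB F=GWGW D=YGYG B=YBYB
After move 2 (R'): R=RRRR U=WYWY F=GBGB D=YWYW B=GBGB
After move 3 (U): U=WWYY F=RRGB R=GBRR B=OOGB L=GBOO
After move 4 (F'): F=RBRG U=WWGR R=WBYR D=BOYW L=GYOY
After move 5 (R'): R=BRWY U=WGGO F=RWRR D=BBYG B=WOOB
Query: D face = BBYG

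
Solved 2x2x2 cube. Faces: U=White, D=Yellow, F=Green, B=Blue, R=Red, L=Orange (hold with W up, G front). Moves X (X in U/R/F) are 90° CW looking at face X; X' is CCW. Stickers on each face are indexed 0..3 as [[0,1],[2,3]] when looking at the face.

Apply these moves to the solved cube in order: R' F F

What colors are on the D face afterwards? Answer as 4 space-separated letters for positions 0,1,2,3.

After move 1 (R'): R=RRRR U=WBWB F=GWGW D=YGYG B=YBYB
After move 2 (F): F=GGWW U=WBOO R=WRBR D=RRYG L=OYOG
After move 3 (F): F=WGWG U=WBGY R=OROR D=BWYG L=OROR
Query: D face = BWYG

Answer: B W Y G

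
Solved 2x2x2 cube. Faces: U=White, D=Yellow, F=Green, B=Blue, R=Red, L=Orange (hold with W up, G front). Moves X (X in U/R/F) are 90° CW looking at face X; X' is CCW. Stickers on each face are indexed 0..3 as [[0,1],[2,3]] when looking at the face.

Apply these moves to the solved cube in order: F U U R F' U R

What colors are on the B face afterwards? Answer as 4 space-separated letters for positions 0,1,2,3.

After move 1 (F): F=GGGG U=WWOO R=WRWR D=RRYY L=OYOY
After move 2 (U): U=OWOW F=WRGG R=BBWR B=OYBB L=GGOY
After move 3 (U): U=OOWW F=BBGG R=OYWR B=GGBB L=WROY
After move 4 (R): R=WORY U=OBWG F=BRGY D=RBYG B=WGOB
After move 5 (F'): F=RYBG U=OBWR R=BORY D=RYYG L=WGOW
After move 6 (U): U=WORB F=BOBG R=WGRY B=WGOB L=RYOW
After move 7 (R): R=RWYG U=WORG F=BYBG D=ROYW B=BGOB
Query: B face = BGOB

Answer: B G O B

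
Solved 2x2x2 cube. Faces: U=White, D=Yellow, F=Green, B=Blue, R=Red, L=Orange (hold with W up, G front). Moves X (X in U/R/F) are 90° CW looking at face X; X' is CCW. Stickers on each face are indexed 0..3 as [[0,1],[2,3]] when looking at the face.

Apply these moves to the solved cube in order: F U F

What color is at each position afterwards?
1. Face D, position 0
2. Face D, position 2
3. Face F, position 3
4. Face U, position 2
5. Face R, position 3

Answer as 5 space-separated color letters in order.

Answer: W Y R Y R

Derivation:
After move 1 (F): F=GGGG U=WWOO R=WRWR D=RRYY L=OYOY
After move 2 (U): U=OWOW F=WRGG R=BBWR B=OYBB L=GGOY
After move 3 (F): F=GWGR U=OWYG R=OBWR D=WBYY L=GROR
Query 1: D[0] = W
Query 2: D[2] = Y
Query 3: F[3] = R
Query 4: U[2] = Y
Query 5: R[3] = R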